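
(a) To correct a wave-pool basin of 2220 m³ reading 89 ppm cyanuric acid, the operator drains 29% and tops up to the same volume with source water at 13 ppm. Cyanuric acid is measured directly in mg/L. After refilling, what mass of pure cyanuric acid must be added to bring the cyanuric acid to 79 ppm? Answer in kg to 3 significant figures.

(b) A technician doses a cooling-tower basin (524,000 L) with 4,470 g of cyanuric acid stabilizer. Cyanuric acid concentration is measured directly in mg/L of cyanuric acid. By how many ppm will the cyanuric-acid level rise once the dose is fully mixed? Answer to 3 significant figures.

(a) Volume: 2220 m³ = 2,220,000 L.
(a) After draining 29% and refilling: 89 × 0.71 + 13 × 0.29 = 66.96 ppm.
(a) Deficit to target: 79 − 66.96 = 12.04 mg/L.
(a) Mass: 12.04 mg/L × 2,220,000 L = 26,730 g cyanuric acid.

(b) Rise: 4,470 g / 524,000 L × 1000 = 8.531 mg/L.

(a) 26.7 kg; (b) 8.53 ppm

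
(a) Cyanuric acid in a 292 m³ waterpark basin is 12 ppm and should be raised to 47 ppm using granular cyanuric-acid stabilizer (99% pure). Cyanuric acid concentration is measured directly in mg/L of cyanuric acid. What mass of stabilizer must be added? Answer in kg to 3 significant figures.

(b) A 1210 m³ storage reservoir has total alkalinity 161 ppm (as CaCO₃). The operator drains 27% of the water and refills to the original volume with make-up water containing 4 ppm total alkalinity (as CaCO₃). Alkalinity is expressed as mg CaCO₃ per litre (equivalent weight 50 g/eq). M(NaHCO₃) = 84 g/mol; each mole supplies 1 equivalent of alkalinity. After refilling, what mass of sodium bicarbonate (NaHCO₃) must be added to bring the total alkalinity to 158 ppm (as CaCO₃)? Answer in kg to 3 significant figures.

(a) 10.3 kg; (b) 80.1 kg

(a) Volume: 292 m³ = 292,000 L.
(a) CYA to add: (47 − 12) = 35 mg/L × 292,000 L = 10,220 g cyanuric acid.
(a) At 99% purity: 10,220 / 0.99 = 10,320 g product.

(b) Volume: 1210 m³ = 1,210,000 L.
(b) After draining 27% and refilling: 161 × 0.73 + 4 × 0.27 = 118.61 ppm.
(b) Deficit to target: 158 − 118.61 = 39.39 mg/L.
(b) As CaCO₃: 39.39 mg/L × 1,210,000 L = 47,660 g; ÷ 50 g/eq ÷ 1 = 953.2 mol NaHCO₃.
(b) Mass: 953.2 × 84 = 80,070 g.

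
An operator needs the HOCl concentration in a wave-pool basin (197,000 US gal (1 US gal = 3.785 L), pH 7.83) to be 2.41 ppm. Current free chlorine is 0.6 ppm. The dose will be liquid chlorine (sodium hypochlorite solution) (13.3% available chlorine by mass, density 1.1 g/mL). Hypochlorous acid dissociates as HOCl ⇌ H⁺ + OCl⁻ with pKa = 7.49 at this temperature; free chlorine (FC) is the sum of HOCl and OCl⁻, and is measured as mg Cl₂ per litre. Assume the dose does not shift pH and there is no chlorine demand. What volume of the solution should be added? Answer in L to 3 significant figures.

Volume: 197,000 US gal × 3.785 L/gal = 745,645 L.
[OCl⁻]/[HOCl] = 10^(pH − pKa) = 10^(7.83 − 7.49) = 2.188; fraction as HOCl = 1/(1 + 2.188) = 0.3137.
Free chlorine required for 2.41 ppm HOCl: 2.41 / 0.3137 = 7.683 ppm.
FC to add: 7.683 − 0.6 = 7.083 mg/L as Cl₂.
Cl₂ equivalent: 7.083 mg/L × 745,645 L = 5281 g.
Product at 13.3% available Cl: 5281 / 0.133 = 39,710 g.
Volume: 39,710 g ÷ 1.1 g/mL = 36,100 mL.

36.1 L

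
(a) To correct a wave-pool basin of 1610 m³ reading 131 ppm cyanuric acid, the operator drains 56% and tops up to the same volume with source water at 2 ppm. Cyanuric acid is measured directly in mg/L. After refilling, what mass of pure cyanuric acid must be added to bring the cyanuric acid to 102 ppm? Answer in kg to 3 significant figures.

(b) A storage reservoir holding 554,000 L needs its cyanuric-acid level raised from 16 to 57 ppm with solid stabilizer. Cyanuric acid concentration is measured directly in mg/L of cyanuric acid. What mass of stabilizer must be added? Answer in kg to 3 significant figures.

(a) 69.6 kg; (b) 22.7 kg

(a) Volume: 1610 m³ = 1,610,000 L.
(a) After draining 56% and refilling: 131 × 0.44 + 2 × 0.56 = 58.76 ppm.
(a) Deficit to target: 102 − 58.76 = 43.24 mg/L.
(a) Mass: 43.24 mg/L × 1,610,000 L = 69,620 g cyanuric acid.

(b) CYA to add: (57 − 16) = 41 mg/L × 554,000 L = 22,710 g cyanuric acid.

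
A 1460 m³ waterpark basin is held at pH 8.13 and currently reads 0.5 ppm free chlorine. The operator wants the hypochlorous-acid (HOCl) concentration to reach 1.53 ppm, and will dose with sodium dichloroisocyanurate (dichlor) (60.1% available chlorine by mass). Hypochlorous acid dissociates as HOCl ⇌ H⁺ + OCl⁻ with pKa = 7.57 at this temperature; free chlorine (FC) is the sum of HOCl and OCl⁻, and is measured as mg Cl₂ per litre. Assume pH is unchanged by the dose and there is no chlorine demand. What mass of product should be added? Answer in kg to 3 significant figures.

Volume: 1460 m³ = 1,460,000 L.
[OCl⁻]/[HOCl] = 10^(pH − pKa) = 10^(8.13 − 7.57) = 3.631; fraction as HOCl = 1/(1 + 3.631) = 0.2159.
Free chlorine required for 1.53 ppm HOCl: 1.53 / 0.2159 = 7.085 ppm.
FC to add: 7.085 − 0.5 = 6.585 mg/L as Cl₂.
Cl₂ equivalent: 6.585 mg/L × 1,460,000 L = 9614 g.
Product at 60.1% available Cl: 9614 / 0.601 = 16,000 g.

16.0 kg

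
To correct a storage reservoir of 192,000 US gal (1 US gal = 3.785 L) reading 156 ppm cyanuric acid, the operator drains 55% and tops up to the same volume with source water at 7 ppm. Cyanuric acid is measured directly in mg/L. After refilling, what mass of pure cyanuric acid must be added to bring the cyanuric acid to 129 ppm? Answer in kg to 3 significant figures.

Volume: 192,000 US gal × 3.785 L/gal = 726,720 L.
After draining 55% and refilling: 156 × 0.45 + 7 × 0.55 = 74.05 ppm.
Deficit to target: 129 − 74.05 = 54.95 mg/L.
Mass: 54.95 mg/L × 726,720 L = 39,930 g cyanuric acid.

39.9 kg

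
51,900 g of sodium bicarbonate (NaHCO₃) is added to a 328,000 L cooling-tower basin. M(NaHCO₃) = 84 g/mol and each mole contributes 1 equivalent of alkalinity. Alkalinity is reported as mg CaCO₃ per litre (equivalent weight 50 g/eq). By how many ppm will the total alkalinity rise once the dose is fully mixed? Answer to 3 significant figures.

94.2 ppm

Moles of NaHCO₃: 51,900 g ÷ 84 g/mol = 617.9 mol → 617.9 eq of alkalinity.
As CaCO₃: 617.9 eq × 50 g/eq = 30,890 g.
Rise: 30,890 g / 328,000 L × 1000 = 94.19 mg/L.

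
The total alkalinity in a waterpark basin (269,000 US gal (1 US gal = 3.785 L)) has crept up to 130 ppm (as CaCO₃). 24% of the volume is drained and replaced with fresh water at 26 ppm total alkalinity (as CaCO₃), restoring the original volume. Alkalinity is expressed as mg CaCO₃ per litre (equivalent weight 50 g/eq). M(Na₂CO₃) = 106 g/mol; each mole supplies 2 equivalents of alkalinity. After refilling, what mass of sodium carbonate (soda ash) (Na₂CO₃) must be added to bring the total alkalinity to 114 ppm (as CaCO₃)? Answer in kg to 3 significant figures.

9.67 kg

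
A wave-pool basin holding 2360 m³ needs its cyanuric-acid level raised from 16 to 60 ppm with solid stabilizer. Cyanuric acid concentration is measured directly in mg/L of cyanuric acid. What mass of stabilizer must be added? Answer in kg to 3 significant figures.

104 kg

Volume: 2360 m³ = 2,360,000 L.
CYA to add: (60 − 16) = 44 mg/L × 2,360,000 L = 103,800 g cyanuric acid.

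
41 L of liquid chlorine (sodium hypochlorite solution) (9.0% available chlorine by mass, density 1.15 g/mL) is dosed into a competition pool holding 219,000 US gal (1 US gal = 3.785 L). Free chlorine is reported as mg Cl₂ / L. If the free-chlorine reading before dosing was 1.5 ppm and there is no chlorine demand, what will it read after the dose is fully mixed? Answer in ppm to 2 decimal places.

6.62 ppm

Volume: 219,000 US gal × 3.785 L/gal = 828,915 L.
Mass of solution: 41 L × 1000 mL/L × 1.15 g/mL = 47,150 g.
Available chlorine delivered: 47,150 g × 0.09 = 4243 g as Cl₂.
Concentration rise: 4243 g / 828,915 L = 5.119 mg/L = 5.12 ppm.
Final FC: 1.5 + 5.12 = 6.62 ppm.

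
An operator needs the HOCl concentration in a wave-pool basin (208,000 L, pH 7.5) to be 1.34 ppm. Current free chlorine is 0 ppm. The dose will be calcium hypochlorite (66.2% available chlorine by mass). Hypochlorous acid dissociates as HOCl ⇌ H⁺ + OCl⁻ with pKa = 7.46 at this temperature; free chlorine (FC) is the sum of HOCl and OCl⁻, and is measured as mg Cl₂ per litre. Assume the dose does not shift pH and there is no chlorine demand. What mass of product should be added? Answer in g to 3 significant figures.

883 g

[OCl⁻]/[HOCl] = 10^(pH − pKa) = 10^(7.5 − 7.46) = 1.096; fraction as HOCl = 1/(1 + 1.096) = 0.477.
Free chlorine required for 1.34 ppm HOCl: 1.34 / 0.477 = 2.809 ppm.
FC to add: 2.809 − 0 = 2.809 mg/L as Cl₂.
Cl₂ equivalent: 2.809 mg/L × 208,000 L = 584.3 g.
Product at 66.2% available Cl: 584.3 / 0.662 = 882.7 g.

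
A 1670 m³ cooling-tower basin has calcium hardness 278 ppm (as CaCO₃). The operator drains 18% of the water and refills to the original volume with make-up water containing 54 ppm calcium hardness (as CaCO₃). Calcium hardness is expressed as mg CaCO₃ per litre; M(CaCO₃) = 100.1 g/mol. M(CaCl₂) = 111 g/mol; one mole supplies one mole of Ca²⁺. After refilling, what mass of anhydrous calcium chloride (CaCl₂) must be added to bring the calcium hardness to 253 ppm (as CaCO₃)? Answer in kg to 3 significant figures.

Volume: 1670 m³ = 1,670,000 L.
After draining 18% and refilling: 278 × 0.82 + 54 × 0.18 = 237.68 ppm.
Deficit to target: 253 − 237.68 = 15.32 mg/L.
As CaCO₃: 15.32 mg/L × 1,670,000 L = 25,580 g; ÷ 100.1 = 255.6 mol Ca²⁺.
Mass: 255.6 × 111 = 28,370 g.

28.4 kg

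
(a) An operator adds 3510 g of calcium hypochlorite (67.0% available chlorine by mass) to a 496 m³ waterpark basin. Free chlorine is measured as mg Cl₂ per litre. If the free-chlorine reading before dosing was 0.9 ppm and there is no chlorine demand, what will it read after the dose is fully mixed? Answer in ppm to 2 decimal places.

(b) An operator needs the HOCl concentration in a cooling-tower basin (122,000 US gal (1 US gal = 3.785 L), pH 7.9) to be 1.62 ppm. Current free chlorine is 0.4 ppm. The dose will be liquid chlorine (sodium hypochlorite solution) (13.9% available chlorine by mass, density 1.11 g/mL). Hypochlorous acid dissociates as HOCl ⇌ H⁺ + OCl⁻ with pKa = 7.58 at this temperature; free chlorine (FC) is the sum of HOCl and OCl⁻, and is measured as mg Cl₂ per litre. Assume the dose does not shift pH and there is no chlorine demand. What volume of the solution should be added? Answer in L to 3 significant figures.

(a) 5.64 ppm; (b) 13.8 L

(a) Volume: 496 m³ = 496,000 L.
(a) Available chlorine delivered: 3510 g × 0.67 = 2352 g as Cl₂.
(a) Concentration rise: 2352 g / 496,000 L = 4.741 mg/L = 4.74 ppm.
(a) Final FC: 0.9 + 4.74 = 5.64 ppm.

(b) Volume: 122,000 US gal × 3.785 L/gal = 461,770 L.
(b) [OCl⁻]/[HOCl] = 10^(pH − pKa) = 10^(7.9 − 7.58) = 2.089; fraction as HOCl = 1/(1 + 2.089) = 0.3237.
(b) Free chlorine required for 1.62 ppm HOCl: 1.62 / 0.3237 = 5.005 ppm.
(b) FC to add: 5.005 − 0.4 = 4.605 mg/L as Cl₂.
(b) Cl₂ equivalent: 4.605 mg/L × 461,770 L = 2126 g.
(b) Product at 13.9% available Cl: 2126 / 0.139 = 15,300 g.
(b) Volume: 15,300 g ÷ 1.11 g/mL = 13,780 mL.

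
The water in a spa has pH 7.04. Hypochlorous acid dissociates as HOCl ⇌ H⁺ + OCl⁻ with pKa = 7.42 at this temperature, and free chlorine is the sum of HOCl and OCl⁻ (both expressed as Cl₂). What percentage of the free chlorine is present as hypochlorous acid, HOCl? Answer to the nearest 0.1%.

[OCl⁻]/[HOCl] = 10^(pH − pKa) = 10^(7.04 − 7.42) = 10^-0.38 = 0.4169.
Fraction as HOCl = 1 / (1 + 0.4169) = 0.7058.

70.6%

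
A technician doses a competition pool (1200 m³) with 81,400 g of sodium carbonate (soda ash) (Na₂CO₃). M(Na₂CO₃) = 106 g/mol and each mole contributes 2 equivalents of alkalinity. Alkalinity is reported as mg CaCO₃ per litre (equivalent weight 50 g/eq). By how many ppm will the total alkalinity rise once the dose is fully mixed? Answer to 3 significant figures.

64.0 ppm

Volume: 1200 m³ = 1,200,000 L.
Moles of Na₂CO₃: 81,400 g ÷ 106 g/mol = 767.9 mol → 1536 eq of alkalinity.
As CaCO₃: 1536 eq × 50 g/eq = 76,790 g.
Rise: 76,790 g / 1,200,000 L × 1000 = 63.99 mg/L.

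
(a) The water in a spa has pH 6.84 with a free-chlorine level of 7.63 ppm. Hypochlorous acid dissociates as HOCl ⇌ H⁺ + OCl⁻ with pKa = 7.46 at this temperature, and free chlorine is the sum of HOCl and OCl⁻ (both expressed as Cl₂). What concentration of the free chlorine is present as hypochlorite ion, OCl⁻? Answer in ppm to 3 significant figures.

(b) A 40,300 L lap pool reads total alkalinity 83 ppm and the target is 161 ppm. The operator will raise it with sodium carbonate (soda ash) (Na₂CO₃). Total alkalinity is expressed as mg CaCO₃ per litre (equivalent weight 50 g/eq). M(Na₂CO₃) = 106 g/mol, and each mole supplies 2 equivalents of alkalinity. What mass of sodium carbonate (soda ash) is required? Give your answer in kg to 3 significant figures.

(a) [OCl⁻]/[HOCl] = 10^(pH − pKa) = 10^(6.84 − 7.46) = 10^-0.62 = 0.2399.
(a) Fraction as HOCl = 1 / (1 + 0.2399) = 0.8065.
(a) OCl⁻ = (1 − 0.8065) × 7.63 ppm = 1.476 ppm.

(b) Alkalinity to add: (161 − 83) = 78 mg/L as CaCO₃ × 40,300 L = 3143 g as CaCO₃.
(b) Equivalents: 3143 g ÷ 50 g/eq = 62.87 eq.
(b) Each mole of Na₂CO₃ supplies 2 eq, so 62.87 / 2 = 31.43 mol.
(b) Mass: 31.43 mol × 106 g/mol = 3332 g.

(a) 1.48 ppm; (b) 3.33 kg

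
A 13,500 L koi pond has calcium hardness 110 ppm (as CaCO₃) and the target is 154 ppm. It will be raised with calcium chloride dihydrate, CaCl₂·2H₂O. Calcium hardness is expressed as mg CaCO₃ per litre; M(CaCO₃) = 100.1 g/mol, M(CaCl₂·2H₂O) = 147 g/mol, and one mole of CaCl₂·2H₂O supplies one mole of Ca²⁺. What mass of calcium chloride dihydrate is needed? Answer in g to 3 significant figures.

Hardness to add: (154 − 110) = 44 mg/L as CaCO₃ × 13,500 L = 594 g as CaCO₃.
Moles of Ca²⁺ (1 mol Ca²⁺ ≡ 1 mol CaCO₃): 594 / 100.1 g/mol = 5.934 mol.
Mass of CaCl₂·2H₂O: 5.934 × 147 = 872.3 g.

872 g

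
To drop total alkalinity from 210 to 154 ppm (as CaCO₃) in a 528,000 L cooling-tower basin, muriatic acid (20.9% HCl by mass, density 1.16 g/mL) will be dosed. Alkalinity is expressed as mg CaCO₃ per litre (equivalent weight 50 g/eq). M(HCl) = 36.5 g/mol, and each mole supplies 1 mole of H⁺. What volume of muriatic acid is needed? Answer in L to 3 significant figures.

Alkalinity to neutralize: (210 − 154) = 56 mg/L as CaCO₃ × 528,000 L = 29,570 g as CaCO₃.
Equivalents of H⁺ required: 29,570 ÷ 50 g/eq = 591.4 eq = 591.4 mol HCl.
Mass of HCl: 591.4 × 36.5 = 21,580 g.
Mass of 20.9% solution: 21,580 / 0.209 = 103,300 g.
Volume: 103,300 g ÷ 1.16 g/mL = 89,030 mL.

89.0 L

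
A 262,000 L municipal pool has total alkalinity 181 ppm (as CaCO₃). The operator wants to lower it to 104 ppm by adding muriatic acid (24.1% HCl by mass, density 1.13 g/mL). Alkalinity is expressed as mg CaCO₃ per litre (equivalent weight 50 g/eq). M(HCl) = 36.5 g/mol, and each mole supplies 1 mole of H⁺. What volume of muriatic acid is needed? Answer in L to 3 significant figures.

54.1 L

Alkalinity to neutralize: (181 − 104) = 77 mg/L as CaCO₃ × 262,000 L = 20,170 g as CaCO₃.
Equivalents of H⁺ required: 20,170 ÷ 50 g/eq = 403.5 eq = 403.5 mol HCl.
Mass of HCl: 403.5 × 36.5 = 14,730 g.
Mass of 24.1% solution: 14,730 / 0.241 = 61,110 g.
Volume: 61,110 g ÷ 1.13 g/mL = 54,080 mL.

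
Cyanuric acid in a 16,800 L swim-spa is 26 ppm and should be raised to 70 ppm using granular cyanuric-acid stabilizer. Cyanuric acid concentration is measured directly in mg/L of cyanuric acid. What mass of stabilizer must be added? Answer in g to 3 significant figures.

739 g

CYA to add: (70 − 26) = 44 mg/L × 16,800 L = 739.2 g cyanuric acid.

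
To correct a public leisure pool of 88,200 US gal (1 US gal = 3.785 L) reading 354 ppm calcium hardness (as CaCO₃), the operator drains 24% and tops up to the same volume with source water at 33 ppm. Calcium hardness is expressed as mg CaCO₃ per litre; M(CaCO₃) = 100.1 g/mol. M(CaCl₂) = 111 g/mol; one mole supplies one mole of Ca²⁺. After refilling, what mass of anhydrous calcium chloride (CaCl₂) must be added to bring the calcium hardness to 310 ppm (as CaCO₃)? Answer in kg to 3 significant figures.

12.2 kg

Volume: 88,200 US gal × 3.785 L/gal = 333,837 L.
After draining 24% and refilling: 354 × 0.76 + 33 × 0.24 = 276.96 ppm.
Deficit to target: 310 − 276.96 = 33.04 mg/L.
As CaCO₃: 33.04 mg/L × 333,837 L = 11,030 g; ÷ 100.1 = 110.2 mol Ca²⁺.
Mass: 110.2 × 111 = 12,230 g.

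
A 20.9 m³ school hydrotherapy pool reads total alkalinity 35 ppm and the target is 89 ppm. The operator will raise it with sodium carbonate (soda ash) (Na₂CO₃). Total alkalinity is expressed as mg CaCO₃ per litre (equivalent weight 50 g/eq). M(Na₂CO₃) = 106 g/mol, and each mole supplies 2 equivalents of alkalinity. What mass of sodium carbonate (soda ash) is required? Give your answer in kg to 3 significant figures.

Volume: 20.9 m³ = 20,900 L.
Alkalinity to add: (89 − 35) = 54 mg/L as CaCO₃ × 20,900 L = 1129 g as CaCO₃.
Equivalents: 1129 g ÷ 50 g/eq = 22.57 eq.
Each mole of Na₂CO₃ supplies 2 eq, so 22.57 / 2 = 11.29 mol.
Mass: 11.29 mol × 106 g/mol = 1196 g.

1.20 kg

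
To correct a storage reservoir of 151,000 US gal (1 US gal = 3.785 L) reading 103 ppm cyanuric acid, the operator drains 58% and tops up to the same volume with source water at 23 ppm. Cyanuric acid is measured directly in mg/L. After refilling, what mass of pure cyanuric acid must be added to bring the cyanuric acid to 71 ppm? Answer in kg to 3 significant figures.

8.23 kg

Volume: 151,000 US gal × 3.785 L/gal = 571,535 L.
After draining 58% and refilling: 103 × 0.42 + 23 × 0.58 = 56.6 ppm.
Deficit to target: 71 − 56.6 = 14.4 mg/L.
Mass: 14.4 mg/L × 571,535 L = 8230 g cyanuric acid.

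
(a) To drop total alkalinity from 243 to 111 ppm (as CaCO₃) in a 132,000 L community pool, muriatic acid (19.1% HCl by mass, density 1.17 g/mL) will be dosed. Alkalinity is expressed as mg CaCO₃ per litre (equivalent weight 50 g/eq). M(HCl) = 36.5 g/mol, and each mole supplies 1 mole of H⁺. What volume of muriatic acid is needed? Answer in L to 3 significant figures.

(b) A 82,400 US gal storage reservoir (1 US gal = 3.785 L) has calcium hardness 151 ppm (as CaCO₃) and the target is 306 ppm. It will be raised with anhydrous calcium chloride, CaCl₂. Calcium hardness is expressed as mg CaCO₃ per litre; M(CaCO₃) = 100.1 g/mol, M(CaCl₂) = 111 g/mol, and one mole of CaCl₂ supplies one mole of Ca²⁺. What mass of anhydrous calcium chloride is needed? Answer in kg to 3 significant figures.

(a) 56.9 L; (b) 53.6 kg

(a) Alkalinity to neutralize: (243 − 111) = 132 mg/L as CaCO₃ × 132,000 L = 17,420 g as CaCO₃.
(a) Equivalents of H⁺ required: 17,420 ÷ 50 g/eq = 348.5 eq = 348.5 mol HCl.
(a) Mass of HCl: 348.5 × 36.5 = 12,720 g.
(a) Mass of 19.1% solution: 12,720 / 0.191 = 66,590 g.
(a) Volume: 66,590 g ÷ 1.17 g/mL = 56,920 mL.

(b) Volume: 82,400 US gal × 3.785 L/gal = 311,884 L.
(b) Hardness to add: (306 − 151) = 155 mg/L as CaCO₃ × 311,884 L = 48,340 g as CaCO₃.
(b) Moles of Ca²⁺ (1 mol Ca²⁺ ≡ 1 mol CaCO₃): 48,340 / 100.1 g/mol = 482.9 mol.
(b) Mass of CaCl₂: 482.9 × 111 = 53,610 g.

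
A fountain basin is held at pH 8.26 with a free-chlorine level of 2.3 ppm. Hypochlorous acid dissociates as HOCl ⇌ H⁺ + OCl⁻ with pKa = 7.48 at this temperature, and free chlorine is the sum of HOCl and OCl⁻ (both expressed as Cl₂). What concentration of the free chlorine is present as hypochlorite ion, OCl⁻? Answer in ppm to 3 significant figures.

[OCl⁻]/[HOCl] = 10^(pH − pKa) = 10^(8.26 − 7.48) = 10^0.78 = 6.026.
Fraction as HOCl = 1 / (1 + 6.026) = 0.1423.
OCl⁻ = (1 − 0.1423) × 2.3 ppm = 1.973 ppm.

1.97 ppm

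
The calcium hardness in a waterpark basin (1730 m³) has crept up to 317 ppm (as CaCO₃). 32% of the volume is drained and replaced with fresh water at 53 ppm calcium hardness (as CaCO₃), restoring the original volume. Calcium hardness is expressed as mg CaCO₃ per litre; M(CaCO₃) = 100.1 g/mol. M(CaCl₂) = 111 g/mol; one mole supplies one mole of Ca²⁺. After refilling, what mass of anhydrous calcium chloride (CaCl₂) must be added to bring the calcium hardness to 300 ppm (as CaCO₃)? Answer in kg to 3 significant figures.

129 kg

Volume: 1730 m³ = 1,730,000 L.
After draining 32% and refilling: 317 × 0.68 + 53 × 0.32 = 232.52 ppm.
Deficit to target: 300 − 232.52 = 67.48 mg/L.
As CaCO₃: 67.48 mg/L × 1,730,000 L = 116,700 g; ÷ 100.1 = 1166 mol Ca²⁺.
Mass: 1166 × 111 = 129,500 g.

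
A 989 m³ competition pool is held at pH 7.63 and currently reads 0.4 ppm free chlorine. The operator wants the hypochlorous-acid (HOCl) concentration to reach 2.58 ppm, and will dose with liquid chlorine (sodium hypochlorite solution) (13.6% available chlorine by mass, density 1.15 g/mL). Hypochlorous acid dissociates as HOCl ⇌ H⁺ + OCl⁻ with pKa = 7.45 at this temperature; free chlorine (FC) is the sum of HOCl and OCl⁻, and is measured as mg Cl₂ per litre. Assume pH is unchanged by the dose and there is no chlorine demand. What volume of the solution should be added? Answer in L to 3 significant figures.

Volume: 989 m³ = 989,000 L.
[OCl⁻]/[HOCl] = 10^(pH − pKa) = 10^(7.63 − 7.45) = 1.514; fraction as HOCl = 1/(1 + 1.514) = 0.3978.
Free chlorine required for 2.58 ppm HOCl: 2.58 / 0.3978 = 6.485 ppm.
FC to add: 6.485 − 0.4 = 6.085 mg/L as Cl₂.
Cl₂ equivalent: 6.085 mg/L × 989,000 L = 6018 g.
Product at 13.6% available Cl: 6018 / 0.136 = 44,250 g.
Volume: 44,250 g ÷ 1.15 g/mL = 38,480 mL.

38.5 L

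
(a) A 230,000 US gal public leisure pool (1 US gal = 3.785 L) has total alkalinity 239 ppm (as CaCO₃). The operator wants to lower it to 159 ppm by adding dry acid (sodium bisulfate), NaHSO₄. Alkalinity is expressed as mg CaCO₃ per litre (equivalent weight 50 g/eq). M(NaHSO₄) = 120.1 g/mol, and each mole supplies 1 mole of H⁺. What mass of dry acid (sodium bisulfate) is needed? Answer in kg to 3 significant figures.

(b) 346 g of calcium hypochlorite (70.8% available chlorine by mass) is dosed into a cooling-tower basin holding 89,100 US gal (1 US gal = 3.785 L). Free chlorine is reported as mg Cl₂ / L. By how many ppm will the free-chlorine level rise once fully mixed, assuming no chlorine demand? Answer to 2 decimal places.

(a) Volume: 230,000 US gal × 3.785 L/gal = 870,550 L.
(a) Alkalinity to neutralize: (239 − 159) = 80 mg/L as CaCO₃ × 870,550 L = 69,640 g as CaCO₃.
(a) Equivalents of H⁺ required: 69,640 ÷ 50 g/eq = 1393 eq = 1393 mol NaHSO₄.
(a) Mass of NaHSO₄: 1393 × 120.1 = 167,300 g.

(b) Volume: 89,100 US gal × 3.785 L/gal = 337,244 L.
(b) Available chlorine delivered: 346 g × 0.708 = 245 g as Cl₂.
(b) Concentration rise: 245 g / 337,244 L = 0.7264 mg/L = 0.73 ppm.

(a) 167 kg; (b) 0.73 ppm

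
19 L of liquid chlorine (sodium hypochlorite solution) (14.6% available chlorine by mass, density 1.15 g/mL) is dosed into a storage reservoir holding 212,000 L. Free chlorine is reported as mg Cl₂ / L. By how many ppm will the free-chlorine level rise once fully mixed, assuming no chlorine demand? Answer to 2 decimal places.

15.05 ppm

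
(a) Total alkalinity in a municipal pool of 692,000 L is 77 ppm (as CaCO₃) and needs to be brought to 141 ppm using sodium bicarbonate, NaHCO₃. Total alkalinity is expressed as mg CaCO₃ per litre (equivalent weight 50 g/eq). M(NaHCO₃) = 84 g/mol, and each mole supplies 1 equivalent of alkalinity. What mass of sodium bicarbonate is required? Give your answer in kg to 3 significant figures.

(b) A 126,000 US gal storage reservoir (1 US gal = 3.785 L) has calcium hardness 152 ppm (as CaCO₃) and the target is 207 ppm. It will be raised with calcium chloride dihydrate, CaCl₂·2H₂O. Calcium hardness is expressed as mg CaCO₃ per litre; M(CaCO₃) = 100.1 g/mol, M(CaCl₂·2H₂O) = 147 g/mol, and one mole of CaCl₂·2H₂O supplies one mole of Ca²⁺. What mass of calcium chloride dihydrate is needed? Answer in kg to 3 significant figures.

(a) Alkalinity to add: (141 − 77) = 64 mg/L as CaCO₃ × 692,000 L = 44,290 g as CaCO₃.
(a) Equivalents: 44,290 g ÷ 50 g/eq = 885.8 eq.
(a) NaHCO₃ supplies 1 eq per mole → 885.8 mol.
(a) Mass: 885.8 mol × 84 g/mol = 74,400 g.

(b) Volume: 126,000 US gal × 3.785 L/gal = 476,910 L.
(b) Hardness to add: (207 − 152) = 55 mg/L as CaCO₃ × 476,910 L = 26,230 g as CaCO₃.
(b) Moles of Ca²⁺ (1 mol Ca²⁺ ≡ 1 mol CaCO₃): 26,230 / 100.1 g/mol = 262 mol.
(b) Mass of CaCl₂·2H₂O: 262 × 147 = 38,520 g.

(a) 74.4 kg; (b) 38.5 kg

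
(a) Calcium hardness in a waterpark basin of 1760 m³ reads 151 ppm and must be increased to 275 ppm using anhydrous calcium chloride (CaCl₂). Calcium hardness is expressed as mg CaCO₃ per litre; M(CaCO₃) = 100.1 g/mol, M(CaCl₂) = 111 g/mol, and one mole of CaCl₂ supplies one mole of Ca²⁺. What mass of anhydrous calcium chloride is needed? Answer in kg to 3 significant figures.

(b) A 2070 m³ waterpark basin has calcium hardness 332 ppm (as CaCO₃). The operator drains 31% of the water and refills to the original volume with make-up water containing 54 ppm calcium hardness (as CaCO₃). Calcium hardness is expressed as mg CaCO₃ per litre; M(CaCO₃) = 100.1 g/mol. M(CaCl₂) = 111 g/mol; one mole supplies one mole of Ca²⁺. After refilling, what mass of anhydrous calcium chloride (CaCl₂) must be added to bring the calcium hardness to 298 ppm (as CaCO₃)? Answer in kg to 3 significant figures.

(a) 242 kg; (b) 120 kg

(a) Volume: 1760 m³ = 1,760,000 L.
(a) Hardness to add: (275 − 151) = 124 mg/L as CaCO₃ × 1,760,000 L = 218,200 g as CaCO₃.
(a) Moles of Ca²⁺ (1 mol Ca²⁺ ≡ 1 mol CaCO₃): 218,200 / 100.1 g/mol = 2180 mol.
(a) Mass of CaCl₂: 2180 × 111 = 242,000 g.

(b) Volume: 2070 m³ = 2,070,000 L.
(b) After draining 31% and refilling: 332 × 0.69 + 54 × 0.31 = 245.82 ppm.
(b) Deficit to target: 298 − 245.82 = 52.18 mg/L.
(b) As CaCO₃: 52.18 mg/L × 2,070,000 L = 108,000 g; ÷ 100.1 = 1079 mol Ca²⁺.
(b) Mass: 1079 × 111 = 119,800 g.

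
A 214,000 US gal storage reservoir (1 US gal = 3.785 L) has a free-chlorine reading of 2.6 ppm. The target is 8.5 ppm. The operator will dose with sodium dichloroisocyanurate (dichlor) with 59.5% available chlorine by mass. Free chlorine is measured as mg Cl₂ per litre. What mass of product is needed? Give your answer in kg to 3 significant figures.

Volume: 214,000 US gal × 3.785 L/gal = 809,990 L.
Chlorine deficit: 8.5 − 2.6 = 5.9 ppm = 5.9 mg/L as Cl₂.
Cl₂ equivalent needed: 5.9 mg/L × 809,990 L = 4,779,000 mg = 4779 g.
Product at 59.5% available chlorine: 4779 / 0.595 = 8032 g.

8.03 kg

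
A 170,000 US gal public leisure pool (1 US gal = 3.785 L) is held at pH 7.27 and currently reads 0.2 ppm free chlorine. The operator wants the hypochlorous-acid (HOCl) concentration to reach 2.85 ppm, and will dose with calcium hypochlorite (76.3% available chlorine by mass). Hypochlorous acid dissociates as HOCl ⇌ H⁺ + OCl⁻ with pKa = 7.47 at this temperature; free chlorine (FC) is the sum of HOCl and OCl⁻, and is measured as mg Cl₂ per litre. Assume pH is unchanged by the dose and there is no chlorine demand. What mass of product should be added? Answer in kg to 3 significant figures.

3.75 kg

Volume: 170,000 US gal × 3.785 L/gal = 643,450 L.
[OCl⁻]/[HOCl] = 10^(pH − pKa) = 10^(7.27 − 7.47) = 0.631; fraction as HOCl = 1/(1 + 0.631) = 0.6131.
Free chlorine required for 2.85 ppm HOCl: 2.85 / 0.6131 = 4.648 ppm.
FC to add: 4.648 − 0.2 = 4.448 mg/L as Cl₂.
Cl₂ equivalent: 4.448 mg/L × 643,450 L = 2862 g.
Product at 76.3% available Cl: 2862 / 0.763 = 3751 g.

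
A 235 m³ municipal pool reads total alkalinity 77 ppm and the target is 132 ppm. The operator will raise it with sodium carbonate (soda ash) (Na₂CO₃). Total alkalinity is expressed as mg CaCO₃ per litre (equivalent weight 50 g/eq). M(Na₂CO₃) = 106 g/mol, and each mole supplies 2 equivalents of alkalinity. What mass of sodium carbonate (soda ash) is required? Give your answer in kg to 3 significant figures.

Volume: 235 m³ = 235,000 L.
Alkalinity to add: (132 − 77) = 55 mg/L as CaCO₃ × 235,000 L = 12,920 g as CaCO₃.
Equivalents: 12,920 g ÷ 50 g/eq = 258.5 eq.
Each mole of Na₂CO₃ supplies 2 eq, so 258.5 / 2 = 129.2 mol.
Mass: 129.2 mol × 106 g/mol = 13,700 g.

13.7 kg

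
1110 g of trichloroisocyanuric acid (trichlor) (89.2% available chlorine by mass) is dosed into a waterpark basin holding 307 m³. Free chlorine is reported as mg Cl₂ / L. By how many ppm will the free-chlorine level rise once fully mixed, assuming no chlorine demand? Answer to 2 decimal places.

Volume: 307 m³ = 307,000 L.
Available chlorine delivered: 1110 g × 0.892 = 990.1 g as Cl₂.
Concentration rise: 990.1 g / 307,000 L = 3.225 mg/L = 3.23 ppm.

3.23 ppm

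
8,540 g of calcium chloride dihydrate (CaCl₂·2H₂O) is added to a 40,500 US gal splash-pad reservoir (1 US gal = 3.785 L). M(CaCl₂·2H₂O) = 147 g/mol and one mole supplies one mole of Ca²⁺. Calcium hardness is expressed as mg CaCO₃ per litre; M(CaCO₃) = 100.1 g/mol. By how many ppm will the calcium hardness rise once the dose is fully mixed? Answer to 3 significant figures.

37.9 ppm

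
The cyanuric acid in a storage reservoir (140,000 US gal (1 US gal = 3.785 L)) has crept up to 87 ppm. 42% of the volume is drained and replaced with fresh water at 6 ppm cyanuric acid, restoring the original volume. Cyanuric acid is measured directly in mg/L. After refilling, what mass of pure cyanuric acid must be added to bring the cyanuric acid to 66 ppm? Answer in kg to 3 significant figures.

6.90 kg

Volume: 140,000 US gal × 3.785 L/gal = 529,900 L.
After draining 42% and refilling: 87 × 0.58 + 6 × 0.42 = 52.98 ppm.
Deficit to target: 66 − 52.98 = 13.02 mg/L.
Mass: 13.02 mg/L × 529,900 L = 6899 g cyanuric acid.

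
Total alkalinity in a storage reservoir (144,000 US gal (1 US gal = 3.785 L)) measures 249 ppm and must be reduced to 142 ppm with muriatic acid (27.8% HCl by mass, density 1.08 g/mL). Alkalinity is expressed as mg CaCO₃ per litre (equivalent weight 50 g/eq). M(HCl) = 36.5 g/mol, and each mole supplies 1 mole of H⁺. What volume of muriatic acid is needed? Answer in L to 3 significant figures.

142 L

Volume: 144,000 US gal × 3.785 L/gal = 545,040 L.
Alkalinity to neutralize: (249 − 142) = 107 mg/L as CaCO₃ × 545,040 L = 58,320 g as CaCO₃.
Equivalents of H⁺ required: 58,320 ÷ 50 g/eq = 1166 eq = 1166 mol HCl.
Mass of HCl: 1166 × 36.5 = 42,570 g.
Mass of 27.8% solution: 42,570 / 0.278 = 153,100 g.
Volume: 153,100 g ÷ 1.08 g/mL = 141,800 mL.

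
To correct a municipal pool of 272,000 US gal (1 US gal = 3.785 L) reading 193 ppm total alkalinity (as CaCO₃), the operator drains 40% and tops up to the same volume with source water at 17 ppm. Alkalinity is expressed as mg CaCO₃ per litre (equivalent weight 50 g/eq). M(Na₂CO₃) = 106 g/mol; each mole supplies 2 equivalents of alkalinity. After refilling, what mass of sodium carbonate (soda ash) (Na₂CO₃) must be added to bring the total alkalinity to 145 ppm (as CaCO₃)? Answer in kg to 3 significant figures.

24.4 kg

Volume: 272,000 US gal × 3.785 L/gal = 1,029,520 L.
After draining 40% and refilling: 193 × 0.60 + 17 × 0.40 = 122.6 ppm.
Deficit to target: 145 − 122.6 = 22.4 mg/L.
As CaCO₃: 22.4 mg/L × 1,029,520 L = 23,060 g; ÷ 50 g/eq ÷ 2 = 230.6 mol Na₂CO₃.
Mass: 230.6 × 106 = 24,440 g.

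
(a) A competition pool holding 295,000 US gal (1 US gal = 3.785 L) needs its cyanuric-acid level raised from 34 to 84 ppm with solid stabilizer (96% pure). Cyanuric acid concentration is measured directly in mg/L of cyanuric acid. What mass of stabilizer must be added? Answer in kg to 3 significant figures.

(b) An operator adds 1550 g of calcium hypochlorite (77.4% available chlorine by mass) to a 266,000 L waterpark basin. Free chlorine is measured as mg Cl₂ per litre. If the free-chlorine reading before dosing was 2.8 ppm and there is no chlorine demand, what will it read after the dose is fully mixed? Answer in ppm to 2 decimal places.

(a) Volume: 295,000 US gal × 3.785 L/gal = 1,116,575 L.
(a) CYA to add: (84 − 34) = 50 mg/L × 1,116,575 L = 55,830 g cyanuric acid.
(a) At 96% purity: 55,830 / 0.96 = 58,150 g product.

(b) Available chlorine delivered: 1550 g × 0.774 = 1200 g as Cl₂.
(b) Concentration rise: 1200 g / 266,000 L = 4.51 mg/L = 4.51 ppm.
(b) Final FC: 2.8 + 4.51 = 7.31 ppm.

(a) 58.2 kg; (b) 7.31 ppm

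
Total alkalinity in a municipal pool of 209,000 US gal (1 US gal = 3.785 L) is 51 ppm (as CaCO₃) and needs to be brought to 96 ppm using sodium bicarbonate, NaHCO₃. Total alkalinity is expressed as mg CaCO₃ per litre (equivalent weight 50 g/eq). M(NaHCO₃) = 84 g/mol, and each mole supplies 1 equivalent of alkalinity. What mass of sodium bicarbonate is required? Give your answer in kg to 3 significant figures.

59.8 kg

Volume: 209,000 US gal × 3.785 L/gal = 791,065 L.
Alkalinity to add: (96 − 51) = 45 mg/L as CaCO₃ × 791,065 L = 35,600 g as CaCO₃.
Equivalents: 35,600 g ÷ 50 g/eq = 712 eq.
NaHCO₃ supplies 1 eq per mole → 712 mol.
Mass: 712 mol × 84 g/mol = 59,800 g.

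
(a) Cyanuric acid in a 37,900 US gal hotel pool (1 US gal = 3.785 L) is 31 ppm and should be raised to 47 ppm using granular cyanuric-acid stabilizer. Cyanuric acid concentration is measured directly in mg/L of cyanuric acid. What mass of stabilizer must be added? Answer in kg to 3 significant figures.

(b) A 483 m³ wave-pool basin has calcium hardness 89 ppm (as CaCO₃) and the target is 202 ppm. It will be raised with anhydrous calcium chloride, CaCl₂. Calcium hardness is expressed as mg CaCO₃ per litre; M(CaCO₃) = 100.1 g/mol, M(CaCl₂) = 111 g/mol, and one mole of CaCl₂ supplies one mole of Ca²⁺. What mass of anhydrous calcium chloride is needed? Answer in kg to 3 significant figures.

(a) 2.30 kg; (b) 60.5 kg

(a) Volume: 37,900 US gal × 3.785 L/gal = 143,452 L.
(a) CYA to add: (47 − 31) = 16 mg/L × 143,452 L = 2295 g cyanuric acid.

(b) Volume: 483 m³ = 483,000 L.
(b) Hardness to add: (202 − 89) = 113 mg/L as CaCO₃ × 483,000 L = 54,580 g as CaCO₃.
(b) Moles of Ca²⁺ (1 mol Ca²⁺ ≡ 1 mol CaCO₃): 54,580 / 100.1 g/mol = 545.2 mol.
(b) Mass of CaCl₂: 545.2 × 111 = 60,520 g.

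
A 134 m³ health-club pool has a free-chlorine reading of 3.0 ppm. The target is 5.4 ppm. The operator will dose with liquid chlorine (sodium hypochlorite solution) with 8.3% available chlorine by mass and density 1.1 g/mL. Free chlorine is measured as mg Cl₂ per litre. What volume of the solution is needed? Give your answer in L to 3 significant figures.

Volume: 134 m³ = 134,000 L.
Chlorine deficit: 5.4 − 3.0 = 2.4 ppm = 2.4 mg/L as Cl₂.
Cl₂ equivalent needed: 2.4 mg/L × 134,000 L = 321,600 mg = 321.6 g.
Product at 8.3% available chlorine: 321.6 / 0.083 = 3875 g.
Volume at density 1.1 g/mL: 3875 g ÷ 1.1 g/mL = 3522 mL.

3.52 L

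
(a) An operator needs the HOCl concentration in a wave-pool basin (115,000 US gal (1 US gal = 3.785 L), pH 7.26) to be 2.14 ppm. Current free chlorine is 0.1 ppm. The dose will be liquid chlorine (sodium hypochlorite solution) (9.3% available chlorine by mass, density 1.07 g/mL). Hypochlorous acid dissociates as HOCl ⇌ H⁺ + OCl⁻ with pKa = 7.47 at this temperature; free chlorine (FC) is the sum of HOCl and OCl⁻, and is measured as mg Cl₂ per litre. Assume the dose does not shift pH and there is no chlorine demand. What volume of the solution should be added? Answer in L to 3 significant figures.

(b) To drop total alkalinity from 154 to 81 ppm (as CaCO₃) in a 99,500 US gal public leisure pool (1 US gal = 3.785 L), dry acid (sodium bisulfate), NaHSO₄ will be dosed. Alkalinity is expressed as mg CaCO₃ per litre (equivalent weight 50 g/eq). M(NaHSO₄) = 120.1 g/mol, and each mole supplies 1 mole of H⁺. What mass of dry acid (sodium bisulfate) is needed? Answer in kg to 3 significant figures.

(a) Volume: 115,000 US gal × 3.785 L/gal = 435,275 L.
(a) [OCl⁻]/[HOCl] = 10^(pH − pKa) = 10^(7.26 − 7.47) = 0.6166; fraction as HOCl = 1/(1 + 0.6166) = 0.6186.
(a) Free chlorine required for 2.14 ppm HOCl: 2.14 / 0.6186 = 3.46 ppm.
(a) FC to add: 3.46 − 0.1 = 3.36 mg/L as Cl₂.
(a) Cl₂ equivalent: 3.36 mg/L × 435,275 L = 1462 g.
(a) Product at 9.3% available Cl: 1462 / 0.093 = 15,720 g.
(a) Volume: 15,720 g ÷ 1.07 g/mL = 14,700 mL.

(b) Volume: 99,500 US gal × 3.785 L/gal = 376,608 L.
(b) Alkalinity to neutralize: (154 − 81) = 73 mg/L as CaCO₃ × 376,608 L = 27,490 g as CaCO₃.
(b) Equivalents of H⁺ required: 27,490 ÷ 50 g/eq = 549.8 eq = 549.8 mol NaHSO₄.
(b) Mass of NaHSO₄: 549.8 × 120.1 = 66,040 g.

(a) 14.7 L; (b) 66.0 kg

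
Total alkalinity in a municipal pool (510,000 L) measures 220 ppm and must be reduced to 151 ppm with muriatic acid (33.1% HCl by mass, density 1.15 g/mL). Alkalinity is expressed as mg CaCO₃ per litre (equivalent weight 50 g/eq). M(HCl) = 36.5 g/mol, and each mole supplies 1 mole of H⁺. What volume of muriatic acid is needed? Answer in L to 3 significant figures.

67.5 L

Alkalinity to neutralize: (220 − 151) = 69 mg/L as CaCO₃ × 510,000 L = 35,190 g as CaCO₃.
Equivalents of H⁺ required: 35,190 ÷ 50 g/eq = 703.8 eq = 703.8 mol HCl.
Mass of HCl: 703.8 × 36.5 = 25,690 g.
Mass of 33.1% solution: 25,690 / 0.331 = 77,610 g.
Volume: 77,610 g ÷ 1.15 g/mL = 67,490 mL.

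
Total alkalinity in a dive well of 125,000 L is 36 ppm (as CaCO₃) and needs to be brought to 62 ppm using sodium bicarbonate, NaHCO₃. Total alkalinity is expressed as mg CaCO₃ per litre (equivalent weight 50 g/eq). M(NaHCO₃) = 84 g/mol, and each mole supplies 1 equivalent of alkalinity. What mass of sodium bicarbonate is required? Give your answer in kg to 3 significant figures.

5.46 kg

Alkalinity to add: (62 − 36) = 26 mg/L as CaCO₃ × 125,000 L = 3250 g as CaCO₃.
Equivalents: 3250 g ÷ 50 g/eq = 65 eq.
NaHCO₃ supplies 1 eq per mole → 65 mol.
Mass: 65 mol × 84 g/mol = 5460 g.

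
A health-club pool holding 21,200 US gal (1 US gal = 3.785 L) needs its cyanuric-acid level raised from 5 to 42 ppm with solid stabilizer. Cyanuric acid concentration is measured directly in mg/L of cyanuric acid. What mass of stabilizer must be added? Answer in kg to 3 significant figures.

Volume: 21,200 US gal × 3.785 L/gal = 80,242 L.
CYA to add: (42 − 5) = 37 mg/L × 80,242 L = 2969 g cyanuric acid.

2.97 kg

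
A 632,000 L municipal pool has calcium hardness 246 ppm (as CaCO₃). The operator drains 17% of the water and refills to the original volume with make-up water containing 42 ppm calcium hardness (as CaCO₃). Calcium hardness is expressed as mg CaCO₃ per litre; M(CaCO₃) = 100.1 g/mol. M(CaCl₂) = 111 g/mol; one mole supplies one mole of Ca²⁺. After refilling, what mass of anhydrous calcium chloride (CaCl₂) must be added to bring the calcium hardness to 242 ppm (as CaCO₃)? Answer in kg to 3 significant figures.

21.5 kg

After draining 17% and refilling: 246 × 0.83 + 42 × 0.17 = 211.32 ppm.
Deficit to target: 242 − 211.32 = 30.68 mg/L.
As CaCO₃: 30.68 mg/L × 632,000 L = 19,390 g; ÷ 100.1 = 193.7 mol Ca²⁺.
Mass: 193.7 × 111 = 21,500 g.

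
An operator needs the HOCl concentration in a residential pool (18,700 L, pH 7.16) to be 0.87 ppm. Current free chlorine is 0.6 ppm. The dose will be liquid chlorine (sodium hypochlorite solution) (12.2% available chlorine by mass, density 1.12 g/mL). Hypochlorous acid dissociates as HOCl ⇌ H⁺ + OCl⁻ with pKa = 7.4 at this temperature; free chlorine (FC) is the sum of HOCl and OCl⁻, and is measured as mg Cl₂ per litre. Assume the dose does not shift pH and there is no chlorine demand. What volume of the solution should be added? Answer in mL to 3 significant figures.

105 mL

[OCl⁻]/[HOCl] = 10^(pH − pKa) = 10^(7.16 − 7.4) = 0.5754; fraction as HOCl = 1/(1 + 0.5754) = 0.6347.
Free chlorine required for 0.87 ppm HOCl: 0.87 / 0.6347 = 1.371 ppm.
FC to add: 1.371 − 0.6 = 0.7706 mg/L as Cl₂.
Cl₂ equivalent: 0.7706 mg/L × 18,700 L = 14.41 g.
Product at 12.2% available Cl: 14.41 / 0.122 = 118.1 g.
Volume: 118.1 g ÷ 1.12 g/mL = 105.5 mL.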